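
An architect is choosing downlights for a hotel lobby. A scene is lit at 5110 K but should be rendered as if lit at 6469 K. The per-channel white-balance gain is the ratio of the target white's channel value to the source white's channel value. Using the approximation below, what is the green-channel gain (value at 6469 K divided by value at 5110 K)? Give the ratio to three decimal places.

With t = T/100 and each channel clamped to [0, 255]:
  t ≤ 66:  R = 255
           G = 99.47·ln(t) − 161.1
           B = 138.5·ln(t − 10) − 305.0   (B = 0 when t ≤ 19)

1.102

At 5110 K (t = 51.1):
  G = 99.47·ln 51.1 − 161.1 = 99.47·3.9338 − 161.1 = 230.194.
At 6469 K (t = 64.69):
  G = 99.47·ln 64.69 − 161.1 = 99.47·4.1696 − 161.1 = 253.651.
Gain = 253.651 / 230.194 = 1.1019 → 1.102.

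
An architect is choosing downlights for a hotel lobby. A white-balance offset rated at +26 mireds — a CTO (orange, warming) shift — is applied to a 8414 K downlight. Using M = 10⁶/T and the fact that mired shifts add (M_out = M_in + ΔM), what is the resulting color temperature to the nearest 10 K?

M_in = 10⁶/8414 = 118.85 mireds.
M_out = 118.85 + (+26) = 144.85 mireds.
T_out = 10⁶/144.85 = 6903.7 K → 6900 K.

6900 K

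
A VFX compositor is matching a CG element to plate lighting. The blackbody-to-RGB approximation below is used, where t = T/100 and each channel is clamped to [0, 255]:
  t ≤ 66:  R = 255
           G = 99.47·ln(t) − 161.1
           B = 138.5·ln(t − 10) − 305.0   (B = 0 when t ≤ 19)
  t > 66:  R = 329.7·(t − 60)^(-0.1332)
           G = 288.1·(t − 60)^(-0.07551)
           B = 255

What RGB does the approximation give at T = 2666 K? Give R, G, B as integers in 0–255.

R=255, G=165, B=85

t = 2666/100 = 26.66; the t ≤ 66 branch applies.
R = 255 by definition for t ≤ 66.
G = 99.47·ln 26.66 − 161.1 = 99.47·3.2832 − 161.1 = 165.476.
B = 138.5·ln(26.66 − 10) − 305.0 = 138.5·ln 16.66 − 305.0 = 138.5·2.8130 − 305.0 = 84.602.
Rounded: (255, 165, 85).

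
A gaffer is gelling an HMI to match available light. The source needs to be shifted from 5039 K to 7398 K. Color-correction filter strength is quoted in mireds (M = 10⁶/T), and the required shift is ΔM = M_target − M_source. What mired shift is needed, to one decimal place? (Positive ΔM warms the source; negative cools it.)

-63.3 mireds

M_source = 10⁶/5039 = 198.452; M_target = 10⁶/7398 = 135.172.
ΔM = 135.172 − 198.452 = -63.280 → -63.3 mireds, a cooling shift.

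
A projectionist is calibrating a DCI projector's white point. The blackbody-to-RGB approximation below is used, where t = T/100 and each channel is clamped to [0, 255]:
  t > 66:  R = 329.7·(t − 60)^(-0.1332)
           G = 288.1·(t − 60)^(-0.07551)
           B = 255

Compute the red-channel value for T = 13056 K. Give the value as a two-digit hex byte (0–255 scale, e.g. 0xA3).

t = 13056/100 = 130.56; the t > 66 branch applies.
R = 329.7·(130.56 − 60)^(-0.1332) = 329.7·70.56^(-0.1332) = 329.7·0.56725 = 187.021.
Rounded: 187; in hex, 0xBB.

0xBB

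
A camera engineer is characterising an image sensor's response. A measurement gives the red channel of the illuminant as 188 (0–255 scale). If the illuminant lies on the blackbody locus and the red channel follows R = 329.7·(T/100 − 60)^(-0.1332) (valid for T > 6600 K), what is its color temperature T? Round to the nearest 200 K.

12800 K

(t − 60)^(-0.1332) = 188/329.7 = 0.57022.
t − 60 = 0.57022^(1/-0.1332) = 0.57022^(-7.508) = 67.848, so t = 127.848.
T = 100·t = 12785 K → 12800 K to the nearest 200 K.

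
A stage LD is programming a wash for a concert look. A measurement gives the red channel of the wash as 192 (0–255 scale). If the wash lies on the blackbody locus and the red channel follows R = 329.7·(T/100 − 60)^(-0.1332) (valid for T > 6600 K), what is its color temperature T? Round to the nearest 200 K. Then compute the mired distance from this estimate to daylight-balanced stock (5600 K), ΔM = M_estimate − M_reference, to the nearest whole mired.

-94 mireds

(t − 60)^(-0.1332) = 192/329.7 = 0.58235.
t − 60 = 0.58235^(1/-0.1332) = 0.58235^(-7.508) = 57.929, so t = 117.929.
T = 100·t = 11793 K → 11800 K to the nearest 200 K.
M_estimate = 10⁶/11800 = 84.75; M_reference = 10⁶/5600 = 178.57.
ΔM = 84.75 − 178.57 = -93.83 → -94 mireds.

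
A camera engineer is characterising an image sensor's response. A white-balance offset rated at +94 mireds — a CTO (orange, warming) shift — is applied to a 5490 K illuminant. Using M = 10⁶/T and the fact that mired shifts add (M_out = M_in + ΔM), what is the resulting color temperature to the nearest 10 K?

3620 K

M_in = 10⁶/5490 = 182.15 mireds.
M_out = 182.15 + (+94) = 276.15 mireds.
T_out = 10⁶/276.15 = 3621.2 K → 3620 K.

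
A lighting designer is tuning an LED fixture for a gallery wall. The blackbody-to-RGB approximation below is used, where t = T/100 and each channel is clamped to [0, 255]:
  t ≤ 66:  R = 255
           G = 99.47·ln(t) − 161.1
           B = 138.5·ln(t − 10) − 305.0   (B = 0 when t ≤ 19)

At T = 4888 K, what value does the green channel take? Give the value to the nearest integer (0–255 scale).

226

t = 4888/100 = 48.88; the t ≤ 66 branch applies.
G = 99.47·ln 48.88 − 161.1 = 99.47·3.8894 − 161.1 = 225.775.
Rounded: 226.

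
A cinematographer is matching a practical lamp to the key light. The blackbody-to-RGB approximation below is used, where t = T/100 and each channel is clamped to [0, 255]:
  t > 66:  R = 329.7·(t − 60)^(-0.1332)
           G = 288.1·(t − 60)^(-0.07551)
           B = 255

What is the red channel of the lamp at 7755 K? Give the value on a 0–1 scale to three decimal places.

0.883

t = 7755/100 = 77.55; the t > 66 branch applies.
R = 329.7·(77.55 − 60)^(-0.1332) = 329.7·17.55^(-0.1332) = 329.7·0.68275 = 225.103.
On a 0–1 scale: 225.103/255 = 0.8828 → 0.883.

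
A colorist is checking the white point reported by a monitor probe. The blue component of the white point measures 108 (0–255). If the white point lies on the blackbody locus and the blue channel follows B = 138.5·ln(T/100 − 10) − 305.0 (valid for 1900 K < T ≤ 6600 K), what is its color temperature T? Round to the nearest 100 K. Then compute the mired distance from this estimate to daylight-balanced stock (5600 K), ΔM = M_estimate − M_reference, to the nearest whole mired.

+155 mireds

ln(t − 10) = (108 + 305.0) / 138.5 = 2.9819.
t − 10 = e^2.9819 = 19.726, so t = 29.726.
T = 100·t = 2973 K → 3000 K to the nearest 100 K.
M_estimate = 10⁶/3000 = 333.33; M_reference = 10⁶/5600 = 178.57.
ΔM = 333.33 − 178.57 = 154.76 → +155 mireds.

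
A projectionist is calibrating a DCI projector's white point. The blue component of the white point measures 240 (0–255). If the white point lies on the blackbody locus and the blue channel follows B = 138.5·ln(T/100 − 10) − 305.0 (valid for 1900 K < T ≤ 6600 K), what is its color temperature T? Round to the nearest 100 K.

6100 K

ln(t − 10) = (240 + 305.0) / 138.5 = 3.9350.
t − 10 = e^3.9350 = 51.163, so t = 61.163.
T = 100·t = 6116 K → 6100 K to the nearest 100 K.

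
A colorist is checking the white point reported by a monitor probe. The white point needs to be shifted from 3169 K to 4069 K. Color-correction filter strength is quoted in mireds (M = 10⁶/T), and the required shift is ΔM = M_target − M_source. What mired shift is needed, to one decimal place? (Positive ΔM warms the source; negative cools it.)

-69.8 mireds

M_source = 10⁶/3169 = 315.557; M_target = 10⁶/4069 = 245.761.
ΔM = 245.761 − 315.557 = -69.796 → -69.8 mireds, a cooling shift.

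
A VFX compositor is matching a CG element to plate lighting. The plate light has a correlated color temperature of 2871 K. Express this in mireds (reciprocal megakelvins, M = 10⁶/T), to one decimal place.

348.3 mireds

M = 10⁶ / 2871 = 348.311 → 348.3 mireds.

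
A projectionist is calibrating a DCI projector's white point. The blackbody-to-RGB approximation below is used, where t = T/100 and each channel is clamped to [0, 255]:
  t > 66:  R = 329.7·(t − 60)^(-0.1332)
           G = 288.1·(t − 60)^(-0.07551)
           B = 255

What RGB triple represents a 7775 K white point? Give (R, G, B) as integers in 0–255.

(225, 232, 255)

t = 7775/100 = 77.75; the t > 66 branch applies.
R = 329.7·(77.75 − 60)^(-0.1332) = 329.7·17.75^(-0.1332) = 329.7·0.68172 = 224.763.
G = 288.1·(77.75 − 60)^(-0.07551) = 288.1·17.75^(-0.07551) = 288.1·0.80477 = 231.855.
B = 255 by definition for t > 66.
Rounded: (225, 232, 255).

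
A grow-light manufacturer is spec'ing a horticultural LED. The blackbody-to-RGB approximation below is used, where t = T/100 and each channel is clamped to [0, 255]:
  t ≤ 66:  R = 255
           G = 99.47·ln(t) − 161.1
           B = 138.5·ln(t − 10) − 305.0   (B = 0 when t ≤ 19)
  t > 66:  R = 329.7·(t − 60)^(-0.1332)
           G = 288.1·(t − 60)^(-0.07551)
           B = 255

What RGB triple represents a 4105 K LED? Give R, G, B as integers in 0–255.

R=255, G=208, B=171

t = 4105/100 = 41.05; the t ≤ 66 branch applies.
R = 255 by definition for t ≤ 66.
G = 99.47·ln 41.05 − 161.1 = 99.47·3.7148 − 161.1 = 208.410.
B = 138.5·ln(41.05 − 10) − 305.0 = 138.5·ln 31.05 − 305.0 = 138.5·3.4356 − 305.0 = 170.830.
Rounded: (255, 208, 171).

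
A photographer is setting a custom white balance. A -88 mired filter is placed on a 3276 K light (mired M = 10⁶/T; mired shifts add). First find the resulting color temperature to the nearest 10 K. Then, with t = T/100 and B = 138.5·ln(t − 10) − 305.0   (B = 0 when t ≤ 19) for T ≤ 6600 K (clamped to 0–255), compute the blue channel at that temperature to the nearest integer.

191

M_in = 10⁶/3276 = 305.25; M_out = 305.25 + (-88) = 217.25.
T_out = 10⁶/217.25 = 4603.0 K → 4600 K; t = 46.
B = 138.5·ln(46 − 10) − 305.0 = 138.5·ln 36 − 305.0 = 138.5·3.5835 − 305.0 = 191.317.
Rounded: 191.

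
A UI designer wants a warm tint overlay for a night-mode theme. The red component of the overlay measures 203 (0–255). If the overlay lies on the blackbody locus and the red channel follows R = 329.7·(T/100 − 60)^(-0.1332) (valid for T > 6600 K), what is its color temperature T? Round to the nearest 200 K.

(t − 60)^(-0.1332) = 203/329.7 = 0.61571.
t − 60 = 0.61571^(1/-0.1332) = 0.61571^(-7.508) = 38.129, so t = 98.129.
T = 100·t = 9813 K → 9800 K to the nearest 200 K.

9800 K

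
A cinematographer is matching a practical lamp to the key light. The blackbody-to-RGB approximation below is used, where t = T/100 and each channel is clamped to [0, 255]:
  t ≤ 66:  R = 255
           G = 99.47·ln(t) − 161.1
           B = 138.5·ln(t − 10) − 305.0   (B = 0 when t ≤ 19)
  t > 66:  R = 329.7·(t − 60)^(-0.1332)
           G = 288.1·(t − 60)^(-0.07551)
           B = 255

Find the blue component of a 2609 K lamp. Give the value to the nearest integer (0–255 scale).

80

t = 2609/100 = 26.09; the t ≤ 66 branch applies.
B = 138.5·ln(26.09 − 10) − 305.0 = 138.5·ln 16.09 − 305.0 = 138.5·2.7782 − 305.0 = 79.780.
Rounded: 80.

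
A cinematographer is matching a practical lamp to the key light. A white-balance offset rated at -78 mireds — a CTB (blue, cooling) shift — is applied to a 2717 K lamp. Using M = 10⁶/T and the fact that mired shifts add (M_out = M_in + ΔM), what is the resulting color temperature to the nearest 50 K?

3450 K

M_in = 10⁶/2717 = 368.05 mireds.
M_out = 368.05 + (-78) = 290.05 mireds.
T_out = 10⁶/290.05 = 3447.6 K → 3450 K.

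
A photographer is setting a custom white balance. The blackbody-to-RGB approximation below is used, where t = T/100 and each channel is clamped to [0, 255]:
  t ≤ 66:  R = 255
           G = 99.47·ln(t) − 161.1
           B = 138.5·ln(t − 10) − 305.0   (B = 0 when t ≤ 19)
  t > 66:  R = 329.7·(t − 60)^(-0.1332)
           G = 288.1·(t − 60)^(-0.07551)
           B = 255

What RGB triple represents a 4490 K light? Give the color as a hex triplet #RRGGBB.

t = 4490/100 = 44.9; the t ≤ 66 branch applies.
R = 255 by definition for t ≤ 66.
G = 99.47·ln 44.9 − 161.1 = 99.47·3.8044 − 161.1 = 217.327.
B = 138.5·ln(44.9 − 10) − 305.0 = 138.5·ln 34.9 − 305.0 = 138.5·3.5525 − 305.0 = 187.019.
Rounded: (255, 217, 187).
In hex: #FFD9BB.

#FFD9BB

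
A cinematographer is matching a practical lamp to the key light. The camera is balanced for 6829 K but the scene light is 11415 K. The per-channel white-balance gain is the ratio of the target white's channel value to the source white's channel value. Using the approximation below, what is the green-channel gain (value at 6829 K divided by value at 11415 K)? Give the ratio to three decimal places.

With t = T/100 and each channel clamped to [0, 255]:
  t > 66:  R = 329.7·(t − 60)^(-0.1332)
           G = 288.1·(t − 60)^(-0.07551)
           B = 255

1.152

At 11415 K (t = 114.15):
  G = 288.1·(114.15 − 60)^(-0.07551) = 288.1·54.15^(-0.07551) = 288.1·0.73977 = 213.127.
At 6829 K (t = 68.29):
  G = 288.1·(68.29 − 60)^(-0.07551) = 288.1·8.29^(-0.07551) = 288.1·0.85239 = 245.574.
Gain = 245.574 / 213.127 = 1.1522 → 1.152.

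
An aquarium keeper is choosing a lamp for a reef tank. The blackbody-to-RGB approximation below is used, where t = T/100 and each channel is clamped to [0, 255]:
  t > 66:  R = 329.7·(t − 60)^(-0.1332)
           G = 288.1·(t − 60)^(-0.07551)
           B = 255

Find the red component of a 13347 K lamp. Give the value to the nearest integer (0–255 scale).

t = 13347/100 = 133.47; the t > 66 branch applies.
R = 329.7·(133.47 − 60)^(-0.1332) = 329.7·73.47^(-0.1332) = 329.7·0.56420 = 186.017.
Rounded: 186.

186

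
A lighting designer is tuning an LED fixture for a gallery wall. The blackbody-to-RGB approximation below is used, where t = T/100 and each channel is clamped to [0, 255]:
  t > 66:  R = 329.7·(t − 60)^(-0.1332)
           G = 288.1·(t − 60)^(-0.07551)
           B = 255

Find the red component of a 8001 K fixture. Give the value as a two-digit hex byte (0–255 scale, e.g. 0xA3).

0xDD

t = 8001/100 = 80.01; the t > 66 branch applies.
R = 329.7·(80.01 − 60)^(-0.1332) = 329.7·20.01^(-0.1332) = 329.7·0.67092 = 221.204.
Rounded: 221; in hex, 0xDD.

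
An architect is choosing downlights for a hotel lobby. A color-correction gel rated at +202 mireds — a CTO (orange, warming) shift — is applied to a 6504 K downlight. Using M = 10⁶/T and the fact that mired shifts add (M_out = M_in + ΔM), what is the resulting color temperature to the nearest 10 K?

M_in = 10⁶/6504 = 153.75 mireds.
M_out = 153.75 + (+202) = 355.75 mireds.
T_out = 10⁶/355.75 = 2811.0 K → 2810 K.

2810 K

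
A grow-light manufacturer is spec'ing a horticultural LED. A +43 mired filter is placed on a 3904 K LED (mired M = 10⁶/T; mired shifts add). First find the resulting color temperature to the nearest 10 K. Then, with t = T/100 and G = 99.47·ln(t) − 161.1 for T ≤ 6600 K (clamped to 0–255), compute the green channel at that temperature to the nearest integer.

M_in = 10⁶/3904 = 256.15; M_out = 256.15 + (+43) = 299.15.
T_out = 10⁶/299.15 = 3342.8 K → 3340 K; t = 33.4.
G = 99.47·ln 33.4 − 161.1 = 99.47·3.5086 − 161.1 = 187.896.
Rounded: 188.

188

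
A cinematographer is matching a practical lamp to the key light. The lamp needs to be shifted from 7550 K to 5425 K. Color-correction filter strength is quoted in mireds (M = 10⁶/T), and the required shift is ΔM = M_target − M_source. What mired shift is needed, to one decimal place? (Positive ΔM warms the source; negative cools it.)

+51.9 mireds

M_source = 10⁶/7550 = 132.450; M_target = 10⁶/5425 = 184.332.
ΔM = 184.332 − 132.450 = 51.881 → +51.9 mireds, a warming shift.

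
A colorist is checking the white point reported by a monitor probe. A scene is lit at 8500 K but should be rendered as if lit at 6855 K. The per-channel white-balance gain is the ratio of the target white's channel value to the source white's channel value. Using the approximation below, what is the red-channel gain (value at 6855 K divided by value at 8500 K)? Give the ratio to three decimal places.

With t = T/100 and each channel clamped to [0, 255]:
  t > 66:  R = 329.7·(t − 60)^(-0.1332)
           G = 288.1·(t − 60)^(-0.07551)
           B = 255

1.154

At 8500 K (t = 85):
  R = 329.7·(85 − 60)^(-0.1332) = 329.7·25^(-0.1332) = 329.7·0.65132 = 214.740.
At 6855 K (t = 68.55):
  R = 329.7·(68.55 − 60)^(-0.1332) = 329.7·8.55^(-0.1332) = 329.7·0.75138 = 247.731.
Gain = 247.731 / 214.740 = 1.1536 → 1.154.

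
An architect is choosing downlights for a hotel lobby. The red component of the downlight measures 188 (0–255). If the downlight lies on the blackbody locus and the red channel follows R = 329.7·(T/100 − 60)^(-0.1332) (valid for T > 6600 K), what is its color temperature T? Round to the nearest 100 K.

12800 K

(t − 60)^(-0.1332) = 188/329.7 = 0.57022.
t − 60 = 0.57022^(1/-0.1332) = 0.57022^(-7.508) = 67.848, so t = 127.848.
T = 100·t = 12785 K → 12800 K to the nearest 100 K.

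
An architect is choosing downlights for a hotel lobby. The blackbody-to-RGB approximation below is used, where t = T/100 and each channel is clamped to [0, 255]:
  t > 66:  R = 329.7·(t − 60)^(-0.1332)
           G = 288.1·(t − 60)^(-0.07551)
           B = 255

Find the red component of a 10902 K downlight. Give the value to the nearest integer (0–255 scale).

196

t = 10902/100 = 109.02; the t > 66 branch applies.
R = 329.7·(109.02 − 60)^(-0.1332) = 329.7·49.02^(-0.1332) = 329.7·0.59545 = 196.318.
Rounded: 196.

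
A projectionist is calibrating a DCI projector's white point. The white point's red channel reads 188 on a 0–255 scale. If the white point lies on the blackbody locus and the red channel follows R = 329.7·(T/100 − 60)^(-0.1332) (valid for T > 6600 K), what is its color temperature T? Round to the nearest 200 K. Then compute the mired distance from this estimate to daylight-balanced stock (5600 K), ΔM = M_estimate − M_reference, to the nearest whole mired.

(t − 60)^(-0.1332) = 188/329.7 = 0.57022.
t − 60 = 0.57022^(1/-0.1332) = 0.57022^(-7.508) = 67.848, so t = 127.848.
T = 100·t = 12785 K → 12800 K to the nearest 200 K.
M_estimate = 10⁶/12800 = 78.12; M_reference = 10⁶/5600 = 178.57.
ΔM = 78.12 − 178.57 = -100.45 → -100 mireds.

-100 mireds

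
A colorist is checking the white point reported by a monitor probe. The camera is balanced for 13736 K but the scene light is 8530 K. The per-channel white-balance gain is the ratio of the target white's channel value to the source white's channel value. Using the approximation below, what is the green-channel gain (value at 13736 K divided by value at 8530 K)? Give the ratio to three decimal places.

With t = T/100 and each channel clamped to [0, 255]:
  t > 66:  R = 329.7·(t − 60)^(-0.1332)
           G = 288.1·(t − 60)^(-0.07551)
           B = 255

0.919

At 8530 K (t = 85.3):
  G = 288.1·(85.3 − 60)^(-0.07551) = 288.1·25.3^(-0.07551) = 288.1·0.78352 = 225.732.
At 13736 K (t = 137.36):
  G = 288.1·(137.36 − 60)^(-0.07551) = 288.1·77.36^(-0.07551) = 288.1·0.72011 = 207.463.
Gain = 207.463 / 225.732 = 0.9191 → 0.919.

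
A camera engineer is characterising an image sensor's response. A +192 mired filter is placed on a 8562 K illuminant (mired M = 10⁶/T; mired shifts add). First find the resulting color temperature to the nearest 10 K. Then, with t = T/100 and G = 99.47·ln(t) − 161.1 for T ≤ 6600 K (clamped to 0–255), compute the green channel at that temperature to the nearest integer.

185

M_in = 10⁶/8562 = 116.80; M_out = 116.80 + (+192) = 308.80.
T_out = 10⁶/308.80 = 3238.4 K → 3240 K; t = 32.4.
G = 99.47·ln 32.4 − 161.1 = 99.47·3.4782 − 161.1 = 184.872.
Rounded: 185.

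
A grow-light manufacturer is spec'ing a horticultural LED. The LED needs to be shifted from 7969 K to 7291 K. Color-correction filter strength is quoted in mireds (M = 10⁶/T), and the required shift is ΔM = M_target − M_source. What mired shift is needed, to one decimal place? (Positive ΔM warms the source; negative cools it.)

M_source = 10⁶/7969 = 125.486; M_target = 10⁶/7291 = 137.155.
ΔM = 137.155 − 125.486 = 11.669 → +11.7 mireds, a warming shift.

+11.7 mireds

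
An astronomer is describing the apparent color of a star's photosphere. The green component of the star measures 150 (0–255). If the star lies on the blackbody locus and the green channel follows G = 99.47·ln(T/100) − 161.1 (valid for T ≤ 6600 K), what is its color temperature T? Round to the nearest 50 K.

ln t = (150 + 161.1) / 99.47 = 3.1276.
t = e^3.1276 = 22.819.
T = 100·t = 2282 K → 2300 K to the nearest 50 K.

2300 K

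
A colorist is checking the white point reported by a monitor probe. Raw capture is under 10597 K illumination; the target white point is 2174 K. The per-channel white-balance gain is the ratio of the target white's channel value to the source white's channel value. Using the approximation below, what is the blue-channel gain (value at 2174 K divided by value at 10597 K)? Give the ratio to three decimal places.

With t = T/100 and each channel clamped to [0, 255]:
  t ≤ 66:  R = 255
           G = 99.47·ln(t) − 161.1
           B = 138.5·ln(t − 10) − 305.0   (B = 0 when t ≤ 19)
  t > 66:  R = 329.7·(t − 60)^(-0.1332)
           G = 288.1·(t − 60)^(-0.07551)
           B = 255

At 10597 K (t = 105.97):
  B = 255 by definition for t > 66.
At 2174 K (t = 21.74):
  B = 138.5·ln(21.74 − 10) − 305.0 = 138.5·ln 11.74 − 305.0 = 138.5·2.4630 − 305.0 = 36.126.
Gain = 36.126 / 255.000 = 0.1417 → 0.142.

0.142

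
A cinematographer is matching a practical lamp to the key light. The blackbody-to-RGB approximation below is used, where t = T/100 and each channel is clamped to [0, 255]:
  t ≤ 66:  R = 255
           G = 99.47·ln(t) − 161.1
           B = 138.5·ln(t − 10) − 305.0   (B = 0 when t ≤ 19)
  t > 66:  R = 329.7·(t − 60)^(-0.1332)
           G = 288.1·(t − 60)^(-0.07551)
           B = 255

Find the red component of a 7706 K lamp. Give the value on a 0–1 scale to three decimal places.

t = 7706/100 = 77.06; the t > 66 branch applies.
R = 329.7·(77.06 − 60)^(-0.1332) = 329.7·17.06^(-0.1332) = 329.7·0.68533 = 225.954.
On a 0–1 scale: 225.954/255 = 0.8861 → 0.886.

0.886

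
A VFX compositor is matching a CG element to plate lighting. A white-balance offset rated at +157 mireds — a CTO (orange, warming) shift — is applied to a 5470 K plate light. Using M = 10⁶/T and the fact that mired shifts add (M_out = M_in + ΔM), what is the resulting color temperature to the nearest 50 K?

2950 K

M_in = 10⁶/5470 = 182.82 mireds.
M_out = 182.82 + (+157) = 339.82 mireds.
T_out = 10⁶/339.82 = 2942.8 K → 2950 K.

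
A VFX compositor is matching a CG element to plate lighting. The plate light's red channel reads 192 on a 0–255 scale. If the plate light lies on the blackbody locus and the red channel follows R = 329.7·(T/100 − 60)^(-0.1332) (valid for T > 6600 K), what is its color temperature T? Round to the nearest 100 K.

11800 K

(t − 60)^(-0.1332) = 192/329.7 = 0.58235.
t − 60 = 0.58235^(1/-0.1332) = 0.58235^(-7.508) = 57.929, so t = 117.929.
T = 100·t = 11793 K → 11800 K to the nearest 100 K.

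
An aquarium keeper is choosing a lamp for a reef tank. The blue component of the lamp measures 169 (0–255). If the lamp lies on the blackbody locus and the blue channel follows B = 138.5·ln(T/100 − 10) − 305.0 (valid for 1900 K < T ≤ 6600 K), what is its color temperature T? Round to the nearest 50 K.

ln(t − 10) = (169 + 305.0) / 138.5 = 3.4224.
t − 10 = e^3.4224 = 30.642, so t = 40.642.
T = 100·t = 4064 K → 4050 K to the nearest 50 K.

4050 K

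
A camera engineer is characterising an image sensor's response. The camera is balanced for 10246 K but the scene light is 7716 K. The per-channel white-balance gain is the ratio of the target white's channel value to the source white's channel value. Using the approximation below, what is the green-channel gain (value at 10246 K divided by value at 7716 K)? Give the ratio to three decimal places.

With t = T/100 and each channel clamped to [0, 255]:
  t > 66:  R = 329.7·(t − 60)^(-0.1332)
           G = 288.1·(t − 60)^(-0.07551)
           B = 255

At 7716 K (t = 77.16):
  G = 288.1·(77.16 − 60)^(-0.07551) = 288.1·17.16^(-0.07551) = 288.1·0.80683 = 232.447.
At 10246 K (t = 102.46):
  G = 288.1·(102.46 − 60)^(-0.07551) = 288.1·42.46^(-0.07551) = 288.1·0.75348 = 217.077.
Gain = 217.077 / 232.447 = 0.9339 → 0.934.

0.934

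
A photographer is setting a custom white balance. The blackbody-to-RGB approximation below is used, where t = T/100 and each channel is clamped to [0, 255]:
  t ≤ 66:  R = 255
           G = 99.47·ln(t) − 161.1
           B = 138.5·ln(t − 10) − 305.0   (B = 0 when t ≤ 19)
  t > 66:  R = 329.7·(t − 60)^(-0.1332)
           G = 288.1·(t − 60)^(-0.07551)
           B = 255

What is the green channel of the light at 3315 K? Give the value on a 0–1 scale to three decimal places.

0.734

t = 3315/100 = 33.15; the t ≤ 66 branch applies.
G = 99.47·ln 33.15 − 161.1 = 99.47·3.5010 − 161.1 = 187.149.
On a 0–1 scale: 187.149/255 = 0.7339 → 0.734.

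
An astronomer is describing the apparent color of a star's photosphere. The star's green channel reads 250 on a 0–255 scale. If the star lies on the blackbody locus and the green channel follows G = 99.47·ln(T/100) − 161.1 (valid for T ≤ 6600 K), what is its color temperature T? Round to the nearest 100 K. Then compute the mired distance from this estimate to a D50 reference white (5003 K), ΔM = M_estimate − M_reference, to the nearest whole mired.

ln t = (250 + 161.1) / 99.47 = 4.1329.
t = e^4.1329 = 62.359.
T = 100·t = 6236 K → 6200 K to the nearest 100 K.
M_estimate = 10⁶/6200 = 161.29; M_reference = 10⁶/5003 = 199.88.
ΔM = 161.29 − 199.88 = -38.59 → -39 mireds.

-39 mireds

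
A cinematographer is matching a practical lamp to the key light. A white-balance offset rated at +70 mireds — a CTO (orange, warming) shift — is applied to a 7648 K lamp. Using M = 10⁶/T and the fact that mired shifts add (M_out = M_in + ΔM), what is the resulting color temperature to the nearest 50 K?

M_in = 10⁶/7648 = 130.75 mireds.
M_out = 130.75 + (+70) = 200.75 mireds.
T_out = 10⁶/200.75 = 4981.2 K → 5000 K.

5000 K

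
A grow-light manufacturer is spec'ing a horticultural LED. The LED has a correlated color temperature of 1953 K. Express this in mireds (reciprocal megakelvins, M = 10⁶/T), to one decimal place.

512.0 mireds

M = 10⁶ / 1953 = 512.033 → 512.0 mireds.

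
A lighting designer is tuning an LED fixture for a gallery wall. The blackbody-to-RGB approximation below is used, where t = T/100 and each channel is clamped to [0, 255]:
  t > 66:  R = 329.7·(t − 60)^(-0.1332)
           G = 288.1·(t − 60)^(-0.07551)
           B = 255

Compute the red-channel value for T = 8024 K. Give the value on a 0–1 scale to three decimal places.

0.866

t = 8024/100 = 80.24; the t > 66 branch applies.
R = 329.7·(80.24 − 60)^(-0.1332) = 329.7·20.24^(-0.1332) = 329.7·0.66990 = 220.867.
On a 0–1 scale: 220.867/255 = 0.8661 → 0.866.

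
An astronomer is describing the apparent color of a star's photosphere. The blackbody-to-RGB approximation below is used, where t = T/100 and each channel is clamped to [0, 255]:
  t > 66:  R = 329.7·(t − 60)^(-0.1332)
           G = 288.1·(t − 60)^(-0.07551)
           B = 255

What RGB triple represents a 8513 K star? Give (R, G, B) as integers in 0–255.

t = 8513/100 = 85.13; the t > 66 branch applies.
R = 329.7·(85.13 − 60)^(-0.1332) = 329.7·25.13^(-0.1332) = 329.7·0.65087 = 214.592.
G = 288.1·(85.13 − 60)^(-0.07551) = 288.1·25.13^(-0.07551) = 288.1·0.78392 = 225.847.
B = 255 by definition for t > 66.
Rounded: (215, 226, 255).

(215, 226, 255)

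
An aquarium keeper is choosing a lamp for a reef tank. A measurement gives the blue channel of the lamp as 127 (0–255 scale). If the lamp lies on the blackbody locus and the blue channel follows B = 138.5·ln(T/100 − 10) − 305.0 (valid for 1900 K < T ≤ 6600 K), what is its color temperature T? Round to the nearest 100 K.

ln(t − 10) = (127 + 305.0) / 138.5 = 3.1191.
t − 10 = e^3.1191 = 22.627, so t = 32.627.
T = 100·t = 3263 K → 3300 K to the nearest 100 K.

3300 K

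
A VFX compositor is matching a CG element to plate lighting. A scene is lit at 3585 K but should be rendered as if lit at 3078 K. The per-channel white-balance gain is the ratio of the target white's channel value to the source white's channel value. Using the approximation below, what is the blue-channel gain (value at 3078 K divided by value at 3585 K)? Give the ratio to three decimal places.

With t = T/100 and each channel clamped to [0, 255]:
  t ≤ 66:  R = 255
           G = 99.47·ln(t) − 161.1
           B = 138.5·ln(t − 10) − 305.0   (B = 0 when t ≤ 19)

0.792

At 3585 K (t = 35.85):
  B = 138.5·ln(35.85 − 10) − 305.0 = 138.5·ln 25.85 − 305.0 = 138.5·3.2523 − 305.0 = 145.445.
At 3078 K (t = 30.78):
  B = 138.5·ln(30.78 − 10) − 305.0 = 138.5·ln 20.78 − 305.0 = 138.5·3.0340 − 305.0 = 115.208.
Gain = 115.208 / 145.445 = 0.7921 → 0.792.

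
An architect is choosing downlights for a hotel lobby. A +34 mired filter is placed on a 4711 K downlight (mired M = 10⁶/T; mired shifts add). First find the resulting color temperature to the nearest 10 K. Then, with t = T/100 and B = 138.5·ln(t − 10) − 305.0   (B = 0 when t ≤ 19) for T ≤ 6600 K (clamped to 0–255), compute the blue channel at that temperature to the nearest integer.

169

M_in = 10⁶/4711 = 212.27; M_out = 212.27 + (+34) = 246.27.
T_out = 10⁶/246.27 = 4060.6 K → 4060 K; t = 40.6.
B = 138.5·ln(40.6 − 10) − 305.0 = 138.5·ln 30.6 − 305.0 = 138.5·3.4210 − 305.0 = 168.809.
Rounded: 169.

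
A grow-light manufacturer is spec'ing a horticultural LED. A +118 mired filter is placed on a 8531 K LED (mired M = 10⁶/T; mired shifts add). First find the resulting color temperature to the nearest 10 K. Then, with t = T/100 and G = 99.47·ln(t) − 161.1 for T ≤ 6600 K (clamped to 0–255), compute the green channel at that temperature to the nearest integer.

M_in = 10⁶/8531 = 117.22; M_out = 117.22 + (+118) = 235.22.
T_out = 10⁶/235.22 = 4251.3 K → 4250 K; t = 42.5.
G = 99.47·ln 42.5 − 161.1 = 99.47·3.7495 − 161.1 = 211.863.
Rounded: 212.

212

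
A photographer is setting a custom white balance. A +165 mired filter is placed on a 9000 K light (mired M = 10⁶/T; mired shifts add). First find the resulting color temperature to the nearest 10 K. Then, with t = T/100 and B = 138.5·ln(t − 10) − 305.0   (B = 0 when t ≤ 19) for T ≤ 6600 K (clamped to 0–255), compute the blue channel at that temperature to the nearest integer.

M_in = 10⁶/9000 = 111.11; M_out = 111.11 + (+165) = 276.11.
T_out = 10⁶/276.11 = 3621.7 K → 3620 K; t = 36.2.
B = 138.5·ln(36.2 − 10) − 305.0 = 138.5·ln 26.2 − 305.0 = 138.5·3.2658 − 305.0 = 147.308.
Rounded: 147.

147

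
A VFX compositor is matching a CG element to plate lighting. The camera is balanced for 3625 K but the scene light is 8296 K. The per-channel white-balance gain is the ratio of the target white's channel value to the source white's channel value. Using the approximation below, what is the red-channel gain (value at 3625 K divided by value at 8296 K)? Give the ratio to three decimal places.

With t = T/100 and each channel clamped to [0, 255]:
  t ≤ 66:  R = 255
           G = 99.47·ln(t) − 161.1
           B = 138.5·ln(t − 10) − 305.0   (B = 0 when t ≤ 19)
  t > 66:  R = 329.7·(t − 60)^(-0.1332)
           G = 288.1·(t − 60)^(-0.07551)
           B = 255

At 8296 K (t = 82.96):
  R = 329.7·(82.96 − 60)^(-0.1332) = 329.7·22.96^(-0.1332) = 329.7·0.65875 = 217.189.
At 3625 K (t = 36.25):
  R = 255 by definition for t ≤ 66.
Gain = 255.000 / 217.189 = 1.1741 → 1.174.

1.174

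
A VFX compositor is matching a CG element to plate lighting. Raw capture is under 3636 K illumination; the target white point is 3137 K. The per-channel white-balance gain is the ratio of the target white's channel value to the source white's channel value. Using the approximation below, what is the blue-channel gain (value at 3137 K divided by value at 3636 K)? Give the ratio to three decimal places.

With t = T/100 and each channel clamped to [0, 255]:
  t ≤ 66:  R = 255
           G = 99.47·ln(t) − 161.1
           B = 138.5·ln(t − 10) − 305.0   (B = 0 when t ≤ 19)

0.804

At 3636 K (t = 36.36):
  B = 138.5·ln(36.36 − 10) − 305.0 = 138.5·ln 26.36 − 305.0 = 138.5·3.2718 − 305.0 = 148.151.
At 3137 K (t = 31.37):
  B = 138.5·ln(31.37 − 10) − 305.0 = 138.5·ln 21.37 − 305.0 = 138.5·3.0620 − 305.0 = 119.085.
Gain = 119.085 / 148.151 = 0.8038 → 0.804.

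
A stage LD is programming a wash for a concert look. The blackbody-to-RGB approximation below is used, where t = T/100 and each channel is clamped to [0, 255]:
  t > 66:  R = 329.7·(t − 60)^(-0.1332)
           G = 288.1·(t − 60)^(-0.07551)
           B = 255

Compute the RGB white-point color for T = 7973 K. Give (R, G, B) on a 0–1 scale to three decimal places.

(0.869, 0.902, 1.000)

t = 7973/100 = 79.73; the t > 66 branch applies.
R = 329.7·(79.73 − 60)^(-0.1332) = 329.7·19.73^(-0.1332) = 329.7·0.67219 = 221.620.
G = 288.1·(79.73 − 60)^(-0.07551) = 288.1·19.73^(-0.07551) = 288.1·0.79837 = 230.011.
B = 255 by definition for t > 66.
Dividing each by 255: (0.8691, 0.9020, 1.0000) → (0.869, 0.902, 1.000).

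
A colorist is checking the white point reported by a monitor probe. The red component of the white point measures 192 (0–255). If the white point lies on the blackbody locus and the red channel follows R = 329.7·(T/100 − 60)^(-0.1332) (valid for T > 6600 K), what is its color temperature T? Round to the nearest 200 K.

11800 K

(t − 60)^(-0.1332) = 192/329.7 = 0.58235.
t − 60 = 0.58235^(1/-0.1332) = 0.58235^(-7.508) = 57.929, so t = 117.929.
T = 100·t = 11793 K → 11800 K to the nearest 200 K.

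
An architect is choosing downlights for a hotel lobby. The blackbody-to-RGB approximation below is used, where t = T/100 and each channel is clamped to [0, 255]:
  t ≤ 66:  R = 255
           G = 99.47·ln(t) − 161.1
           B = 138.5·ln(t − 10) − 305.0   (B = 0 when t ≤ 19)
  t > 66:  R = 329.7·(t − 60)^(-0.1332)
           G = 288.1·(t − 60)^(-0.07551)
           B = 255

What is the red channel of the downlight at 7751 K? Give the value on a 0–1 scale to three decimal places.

0.883

t = 7751/100 = 77.51; the t > 66 branch applies.
R = 329.7·(77.51 − 60)^(-0.1332) = 329.7·17.51^(-0.1332) = 329.7·0.68296 = 225.171.
On a 0–1 scale: 225.171/255 = 0.8830 → 0.883.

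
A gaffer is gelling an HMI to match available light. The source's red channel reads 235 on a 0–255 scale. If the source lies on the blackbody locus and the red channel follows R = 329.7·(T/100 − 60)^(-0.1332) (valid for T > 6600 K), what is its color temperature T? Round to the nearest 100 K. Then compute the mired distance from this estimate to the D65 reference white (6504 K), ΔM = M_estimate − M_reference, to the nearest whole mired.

(t − 60)^(-0.1332) = 235/329.7 = 0.71277.
t − 60 = 0.71277^(1/-0.1332) = 0.71277^(-7.508) = 12.705, so t = 72.705.
T = 100·t = 7271 K → 7300 K to the nearest 100 K.
M_estimate = 10⁶/7300 = 136.99; M_reference = 10⁶/6504 = 153.75.
ΔM = 136.99 − 153.75 = -16.77 → -17 mireds.

-17 mireds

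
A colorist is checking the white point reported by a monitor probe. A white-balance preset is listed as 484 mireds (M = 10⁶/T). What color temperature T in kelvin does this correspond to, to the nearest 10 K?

2070 K

T = 10⁶ / 484 = 2066.12 K → 2070 K.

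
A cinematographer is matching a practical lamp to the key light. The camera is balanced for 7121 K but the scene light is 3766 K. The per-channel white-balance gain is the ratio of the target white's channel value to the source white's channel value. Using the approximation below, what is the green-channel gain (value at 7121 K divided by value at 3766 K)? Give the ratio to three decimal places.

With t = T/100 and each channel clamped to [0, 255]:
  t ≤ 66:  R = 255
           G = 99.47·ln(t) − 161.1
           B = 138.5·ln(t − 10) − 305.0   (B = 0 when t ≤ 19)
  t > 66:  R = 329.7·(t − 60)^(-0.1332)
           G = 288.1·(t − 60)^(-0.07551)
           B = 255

At 3766 K (t = 37.66):
  G = 99.47·ln 37.66 − 161.1 = 99.47·3.6286 − 161.1 = 199.837.
At 7121 K (t = 71.21):
  G = 288.1·(71.21 − 60)^(-0.07551) = 288.1·11.21^(-0.07551) = 288.1·0.83319 = 240.042.
Gain = 240.042 / 199.837 = 1.2012 → 1.201.

1.201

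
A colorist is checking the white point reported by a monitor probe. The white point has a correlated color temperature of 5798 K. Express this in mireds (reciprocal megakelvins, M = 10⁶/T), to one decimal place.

M = 10⁶ / 5798 = 172.473 → 172.5 mireds.

172.5 mireds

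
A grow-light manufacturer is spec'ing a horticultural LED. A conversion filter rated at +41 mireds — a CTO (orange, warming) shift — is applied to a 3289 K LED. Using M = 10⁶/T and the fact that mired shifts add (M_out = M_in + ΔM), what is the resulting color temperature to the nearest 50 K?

2900 K

M_in = 10⁶/3289 = 304.04 mireds.
M_out = 304.04 + (+41) = 345.04 mireds.
T_out = 10⁶/345.04 = 2898.2 K → 2900 K.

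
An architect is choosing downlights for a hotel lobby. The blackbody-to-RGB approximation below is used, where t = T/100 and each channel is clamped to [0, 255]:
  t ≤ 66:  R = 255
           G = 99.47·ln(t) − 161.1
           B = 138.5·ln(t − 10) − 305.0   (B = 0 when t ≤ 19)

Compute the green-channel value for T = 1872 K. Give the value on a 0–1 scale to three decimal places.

0.511

t = 1872/100 = 18.72; the t ≤ 66 branch applies.
G = 99.47·ln 18.72 − 161.1 = 99.47·2.9296 − 161.1 = 130.307.
On a 0–1 scale: 130.307/255 = 0.5110 → 0.511.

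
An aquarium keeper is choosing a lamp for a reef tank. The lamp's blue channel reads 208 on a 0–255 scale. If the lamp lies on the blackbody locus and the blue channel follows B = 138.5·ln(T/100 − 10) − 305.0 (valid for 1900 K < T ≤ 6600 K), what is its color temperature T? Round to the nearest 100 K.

5100 K

ln(t − 10) = (208 + 305.0) / 138.5 = 3.7040.
t − 10 = e^3.7040 = 40.608, so t = 50.608.
T = 100·t = 5061 K → 5100 K to the nearest 100 K.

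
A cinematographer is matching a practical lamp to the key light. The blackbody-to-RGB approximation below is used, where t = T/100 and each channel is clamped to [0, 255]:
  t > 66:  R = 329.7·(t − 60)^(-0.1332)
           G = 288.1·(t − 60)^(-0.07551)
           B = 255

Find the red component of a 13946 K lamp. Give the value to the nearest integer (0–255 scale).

184

t = 13946/100 = 139.46; the t > 66 branch applies.
R = 329.7·(139.46 − 60)^(-0.1332) = 329.7·79.46^(-0.1332) = 329.7·0.55834 = 184.085.
Rounded: 184.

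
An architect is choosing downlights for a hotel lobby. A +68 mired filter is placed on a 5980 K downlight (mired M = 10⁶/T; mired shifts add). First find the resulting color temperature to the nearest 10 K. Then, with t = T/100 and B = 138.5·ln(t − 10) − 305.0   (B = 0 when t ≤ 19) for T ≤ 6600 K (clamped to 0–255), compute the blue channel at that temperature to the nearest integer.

M_in = 10⁶/5980 = 167.22; M_out = 167.22 + (+68) = 235.22.
T_out = 10⁶/235.22 = 4251.3 K → 4250 K; t = 42.5.
B = 138.5·ln(42.5 − 10) − 305.0 = 138.5·ln 32.5 − 305.0 = 138.5·3.4812 − 305.0 = 177.152.
Rounded: 177.

177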